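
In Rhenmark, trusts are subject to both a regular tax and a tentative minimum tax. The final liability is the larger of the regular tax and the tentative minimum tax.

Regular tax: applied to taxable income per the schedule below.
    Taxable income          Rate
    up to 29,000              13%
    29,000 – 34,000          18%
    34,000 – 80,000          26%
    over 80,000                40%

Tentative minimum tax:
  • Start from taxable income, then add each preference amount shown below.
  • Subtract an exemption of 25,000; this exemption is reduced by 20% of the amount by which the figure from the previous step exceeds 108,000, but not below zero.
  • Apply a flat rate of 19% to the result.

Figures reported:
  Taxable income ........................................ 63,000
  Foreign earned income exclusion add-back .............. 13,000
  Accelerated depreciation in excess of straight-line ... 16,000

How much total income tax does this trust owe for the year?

12,730

Tentative minimum tax:
  Adjusted income: 63,000 + 13,000 + 16,000 = 92,000
  Exemption: 92,000 ≤ 108,000, so full 25,000 applies
  Base: 92,000 − 25,000 = 67,000
  67,000 × 19% = 12,730

Regular tax:
  29,000 × 13% = 3,770
  5,000 × 18% = 900
  29,000 × 26% = 7,540
  → 12,210

12,730 > 12,210, so the tentative minimum tax is the binding amount.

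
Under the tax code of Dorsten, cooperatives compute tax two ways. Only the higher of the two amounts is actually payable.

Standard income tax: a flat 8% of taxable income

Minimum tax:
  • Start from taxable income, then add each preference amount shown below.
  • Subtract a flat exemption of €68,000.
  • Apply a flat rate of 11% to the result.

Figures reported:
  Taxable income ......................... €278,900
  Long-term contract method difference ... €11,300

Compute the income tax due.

€24,442

Standard income tax:
  €278,900 × 8% = €22,312

Minimum tax:
  Adjusted income: €278,900 + €11,300 = €290,200
  Less exemption €68,000 → base €222,200
  €222,200 × 11% = €24,442

€24,442 > €22,312, so the minimum tax is the binding amount.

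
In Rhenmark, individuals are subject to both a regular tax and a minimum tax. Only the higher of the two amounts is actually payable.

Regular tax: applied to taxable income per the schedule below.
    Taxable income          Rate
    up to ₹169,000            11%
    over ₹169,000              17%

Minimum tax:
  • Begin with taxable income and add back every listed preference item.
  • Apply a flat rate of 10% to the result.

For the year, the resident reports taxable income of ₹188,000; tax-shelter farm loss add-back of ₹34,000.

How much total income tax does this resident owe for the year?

Regular tax:
  ₹169,000 × 11% = ₹18,590
  ₹19,000 × 17% = ₹3,230
  → ₹21,820

Minimum tax:
  Adjusted income: ₹188,000 + ₹34,000 = ₹222,000
  ₹222,000 × 10% = ₹22,200

₹22,200 > ₹21,820, so the minimum tax is the binding amount.

₹22,200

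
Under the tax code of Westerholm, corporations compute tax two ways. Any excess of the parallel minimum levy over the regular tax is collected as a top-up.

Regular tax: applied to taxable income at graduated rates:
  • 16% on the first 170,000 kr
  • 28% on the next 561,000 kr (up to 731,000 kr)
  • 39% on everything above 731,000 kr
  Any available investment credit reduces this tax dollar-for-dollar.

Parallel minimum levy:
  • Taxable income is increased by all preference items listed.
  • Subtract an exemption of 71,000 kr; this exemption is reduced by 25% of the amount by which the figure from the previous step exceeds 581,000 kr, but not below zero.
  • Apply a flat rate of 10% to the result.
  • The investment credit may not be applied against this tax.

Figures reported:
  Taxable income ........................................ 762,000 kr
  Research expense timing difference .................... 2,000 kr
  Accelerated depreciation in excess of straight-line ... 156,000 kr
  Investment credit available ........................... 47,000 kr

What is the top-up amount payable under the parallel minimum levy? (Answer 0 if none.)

0 kr

Regular tax:
  170,000 kr × 16% = 27,200 kr
  561,000 kr × 28% = 157,080 kr
  31,000 kr × 39% = 12,090 kr
  → 196,370 kr
  Less investment credit 47,000 kr → 149,370 kr

Parallel minimum levy:
  Adjusted income: 762,000 kr + 2,000 kr + 156,000 kr = 920,000 kr
  Exemption: 25% × (920,000 kr − 581,000 kr) = 84,750 kr ≥ 71,000 kr, so the exemption is fully phased out
  Base: 920,000 kr − 0 kr = 920,000 kr
  920,000 kr × 10% = 92,000 kr

92,000 kr ≤ 149,370 kr, so no add-on is due.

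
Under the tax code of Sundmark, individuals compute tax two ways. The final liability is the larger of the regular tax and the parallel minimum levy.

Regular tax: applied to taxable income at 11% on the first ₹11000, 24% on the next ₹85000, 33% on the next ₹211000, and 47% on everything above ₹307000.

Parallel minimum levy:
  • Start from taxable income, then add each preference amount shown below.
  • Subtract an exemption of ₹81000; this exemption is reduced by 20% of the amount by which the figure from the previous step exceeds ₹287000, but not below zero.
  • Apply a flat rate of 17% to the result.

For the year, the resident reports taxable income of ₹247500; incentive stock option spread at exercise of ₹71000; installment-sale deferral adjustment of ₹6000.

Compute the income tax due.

Parallel minimum levy:
  Adjusted income: ₹247500 + ₹71000 + ₹6000 = ₹324500
  Exemption: ₹81000 − 20% × (₹324500 − ₹287000) = ₹81000 − ₹7500 = ₹73500
  Base: ₹324500 − ₹73500 = ₹251000
  ₹251000 × 17% = ₹42670

Regular tax:
  ₹11000 × 11% = ₹1210
  ₹85000 × 24% = ₹20400
  ₹151500 × 33% = ₹49995
  → ₹71605

₹71605 > ₹42670, so the regular tax governs.

₹71605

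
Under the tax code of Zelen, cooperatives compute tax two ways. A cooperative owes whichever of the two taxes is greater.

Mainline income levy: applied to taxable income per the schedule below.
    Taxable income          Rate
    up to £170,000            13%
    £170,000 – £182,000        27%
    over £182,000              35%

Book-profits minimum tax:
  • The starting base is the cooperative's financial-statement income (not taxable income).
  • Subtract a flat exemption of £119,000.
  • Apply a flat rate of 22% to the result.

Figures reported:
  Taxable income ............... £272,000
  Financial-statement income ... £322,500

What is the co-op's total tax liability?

£56,840

Book-profits minimum tax:
  Base (financial-statement income): £322,500
  Less exemption £119,000 → base £203,500
  £203,500 × 22% = £44,770

Mainline income levy:
  £170,000 × 13% = £22,100
  £12,000 × 27% = £3,240
  £90,000 × 35% = £31,500
  → £56,840

£56,840 > £44,770, so the mainline income levy governs.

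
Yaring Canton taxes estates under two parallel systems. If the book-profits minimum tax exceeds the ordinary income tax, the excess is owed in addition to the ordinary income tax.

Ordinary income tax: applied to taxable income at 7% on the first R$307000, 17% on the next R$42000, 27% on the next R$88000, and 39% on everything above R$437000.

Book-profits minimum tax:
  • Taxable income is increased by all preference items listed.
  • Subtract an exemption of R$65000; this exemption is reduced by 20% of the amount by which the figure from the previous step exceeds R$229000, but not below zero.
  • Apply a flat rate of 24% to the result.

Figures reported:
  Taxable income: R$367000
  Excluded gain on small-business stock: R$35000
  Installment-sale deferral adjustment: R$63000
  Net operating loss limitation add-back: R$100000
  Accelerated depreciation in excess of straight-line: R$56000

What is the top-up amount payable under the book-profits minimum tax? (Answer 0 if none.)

Ordinary income tax:
  R$307000 × 7% = R$21490
  R$42000 × 17% = R$7140
  R$18000 × 27% = R$4860
  → R$33490

Book-profits minimum tax:
  Adjusted income: R$367000 + R$35000 + R$63000 + R$100000 + R$56000 = R$621000
  Exemption: 20% × (R$621000 − R$229000) = R$78400 ≥ R$65000, so the exemption is fully phased out
  Base: R$621000 − R$0 = R$621000
  R$621000 × 24% = R$149040

Excess of book-profits minimum tax over ordinary income tax: R$149040 − R$33490 = R$115550.

R$115550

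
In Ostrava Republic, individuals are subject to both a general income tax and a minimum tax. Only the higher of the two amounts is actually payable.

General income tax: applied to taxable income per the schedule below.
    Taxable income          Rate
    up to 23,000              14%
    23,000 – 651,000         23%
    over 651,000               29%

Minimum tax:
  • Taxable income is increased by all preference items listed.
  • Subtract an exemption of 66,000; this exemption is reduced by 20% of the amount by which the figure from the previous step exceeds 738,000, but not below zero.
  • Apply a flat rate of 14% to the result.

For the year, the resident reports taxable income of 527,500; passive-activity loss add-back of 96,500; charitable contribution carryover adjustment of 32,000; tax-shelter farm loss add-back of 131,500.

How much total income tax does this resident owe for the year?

119,255

Minimum tax:
  Adjusted income: 527,500 + 96,500 + 32,000 + 131,500 = 787,500
  Exemption: 66,000 − 20% × (787,500 − 738,000) = 66,000 − 9,900 = 56,100
  Base: 787,500 − 56,100 = 731,400
  731,400 × 14% = 102,396

General income tax:
  23,000 × 14% = 3,220
  504,500 × 23% = 116,035
  → 119,255

119,255 > 102,396, so the general income tax governs.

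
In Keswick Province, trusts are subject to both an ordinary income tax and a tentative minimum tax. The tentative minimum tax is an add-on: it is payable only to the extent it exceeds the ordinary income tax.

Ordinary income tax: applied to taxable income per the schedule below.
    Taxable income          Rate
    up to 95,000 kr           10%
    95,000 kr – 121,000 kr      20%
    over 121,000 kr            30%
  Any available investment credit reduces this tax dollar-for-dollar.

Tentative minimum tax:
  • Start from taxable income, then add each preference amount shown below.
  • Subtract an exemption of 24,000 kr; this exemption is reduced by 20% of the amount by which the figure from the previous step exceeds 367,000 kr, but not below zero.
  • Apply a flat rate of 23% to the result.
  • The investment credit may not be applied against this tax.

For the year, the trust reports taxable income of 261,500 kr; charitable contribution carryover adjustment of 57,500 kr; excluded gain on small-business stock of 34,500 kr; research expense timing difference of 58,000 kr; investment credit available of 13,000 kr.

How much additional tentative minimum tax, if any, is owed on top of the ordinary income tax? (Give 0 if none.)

47,322 kr

Ordinary income tax:
  95,000 kr × 10% = 9,500 kr
  26,000 kr × 20% = 5,200 kr
  140,500 kr × 30% = 42,150 kr
  → 56,850 kr
  Less investment credit 13,000 kr → 43,850 kr

Tentative minimum tax:
  Adjusted income: 261,500 kr + 57,500 kr + 34,500 kr + 58,000 kr = 411,500 kr
  Exemption: 24,000 kr − 20% × (411,500 kr − 367,000 kr) = 24,000 kr − 8,900 kr = 15,100 kr
  Base: 411,500 kr − 15,100 kr = 396,400 kr
  396,400 kr × 23% = 91,172 kr

Excess of tentative minimum tax over ordinary income tax: 91,172 kr − 43,850 kr = 47,322 kr.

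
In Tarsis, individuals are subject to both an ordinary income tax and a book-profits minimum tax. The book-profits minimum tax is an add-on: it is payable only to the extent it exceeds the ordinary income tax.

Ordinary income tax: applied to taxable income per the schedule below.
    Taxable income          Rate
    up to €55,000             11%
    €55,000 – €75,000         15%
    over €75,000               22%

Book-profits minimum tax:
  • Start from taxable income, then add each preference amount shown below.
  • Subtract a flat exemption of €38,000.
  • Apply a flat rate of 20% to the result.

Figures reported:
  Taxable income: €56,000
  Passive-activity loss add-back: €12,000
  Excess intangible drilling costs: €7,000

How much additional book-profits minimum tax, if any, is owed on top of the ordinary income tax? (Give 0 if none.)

€1,200

Ordinary income tax:
  €55,000 × 11% = €6,050
  €1,000 × 15% = €150
  → €6,200

Book-profits minimum tax:
  Adjusted income: €56,000 + €12,000 + €7,000 = €75,000
  Less exemption €38,000 → base €37,000
  €37,000 × 20% = €7,400

Excess of book-profits minimum tax over ordinary income tax: €7,400 − €6,200 = €1,200.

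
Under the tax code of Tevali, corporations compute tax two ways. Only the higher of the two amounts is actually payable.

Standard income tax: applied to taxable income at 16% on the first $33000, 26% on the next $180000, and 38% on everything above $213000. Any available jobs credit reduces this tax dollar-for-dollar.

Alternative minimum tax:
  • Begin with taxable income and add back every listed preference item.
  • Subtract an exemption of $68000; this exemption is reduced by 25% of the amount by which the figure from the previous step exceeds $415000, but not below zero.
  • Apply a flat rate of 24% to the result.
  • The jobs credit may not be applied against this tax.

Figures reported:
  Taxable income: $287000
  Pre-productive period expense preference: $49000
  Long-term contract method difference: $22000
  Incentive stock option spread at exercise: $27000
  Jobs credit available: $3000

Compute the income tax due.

Alternative minimum tax:
  Adjusted income: $287000 + $49000 + $22000 + $27000 = $385000
  Exemption: $385000 ≤ $415000, so full $68000 applies
  Base: $385000 − $68000 = $317000
  $317000 × 24% = $76080

Standard income tax:
  $33000 × 16% = $5280
  $180000 × 26% = $46800
  $74000 × 38% = $28120
  → $80200
  Less jobs credit $3000 → $77200

$77200 > $76080, so the standard income tax governs.

$77200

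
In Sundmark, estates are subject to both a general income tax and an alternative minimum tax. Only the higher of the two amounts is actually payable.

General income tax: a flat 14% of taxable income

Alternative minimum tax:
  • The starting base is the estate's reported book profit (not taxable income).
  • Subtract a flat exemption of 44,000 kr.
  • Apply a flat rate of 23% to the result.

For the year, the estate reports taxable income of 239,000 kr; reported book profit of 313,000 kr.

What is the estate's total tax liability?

Alternative minimum tax:
  Base (reported book profit): 313,000 kr
  Less exemption 44,000 kr → base 269,000 kr
  269,000 kr × 23% = 61,870 kr

General income tax:
  239,000 kr × 14% = 33,460 kr

61,870 kr > 33,460 kr, so the alternative minimum tax is the binding amount.

61,870 kr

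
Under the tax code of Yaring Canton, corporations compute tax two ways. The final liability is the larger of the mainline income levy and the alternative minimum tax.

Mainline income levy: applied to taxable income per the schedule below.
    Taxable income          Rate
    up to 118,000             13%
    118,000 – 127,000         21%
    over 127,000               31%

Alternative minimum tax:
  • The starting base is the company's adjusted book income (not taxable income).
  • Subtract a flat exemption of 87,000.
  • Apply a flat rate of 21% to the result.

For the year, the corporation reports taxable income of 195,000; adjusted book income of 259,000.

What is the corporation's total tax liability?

38,310

Alternative minimum tax:
  Base (adjusted book income): 259,000
  Less exemption 87,000 → base 172,000
  172,000 × 21% = 36,120

Mainline income levy:
  118,000 × 13% = 15,340
  9,000 × 21% = 1,890
  68,000 × 31% = 21,080
  → 38,310

38,310 > 36,120, so the mainline income levy governs.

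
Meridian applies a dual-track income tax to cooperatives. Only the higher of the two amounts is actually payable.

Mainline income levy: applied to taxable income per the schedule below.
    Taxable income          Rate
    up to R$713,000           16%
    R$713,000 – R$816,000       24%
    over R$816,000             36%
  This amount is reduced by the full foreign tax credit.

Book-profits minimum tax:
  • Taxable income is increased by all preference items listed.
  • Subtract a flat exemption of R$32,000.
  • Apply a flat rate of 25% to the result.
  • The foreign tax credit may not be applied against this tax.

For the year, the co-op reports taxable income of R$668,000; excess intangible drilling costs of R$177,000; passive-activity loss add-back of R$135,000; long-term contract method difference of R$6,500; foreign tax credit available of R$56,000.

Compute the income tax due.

Book-profits minimum tax:
  Adjusted income: R$668,000 + R$177,000 + R$135,000 + R$6,500 = R$986,500
  Less exemption R$32,000 → base R$954,500
  R$954,500 × 25% = R$238,625

Mainline income levy:
  R$668,000 × 16% = R$106,880
  Less foreign tax credit R$56,000 → R$50,880

R$238,625 > R$50,880, so the book-profits minimum tax is the binding amount.

R$238,625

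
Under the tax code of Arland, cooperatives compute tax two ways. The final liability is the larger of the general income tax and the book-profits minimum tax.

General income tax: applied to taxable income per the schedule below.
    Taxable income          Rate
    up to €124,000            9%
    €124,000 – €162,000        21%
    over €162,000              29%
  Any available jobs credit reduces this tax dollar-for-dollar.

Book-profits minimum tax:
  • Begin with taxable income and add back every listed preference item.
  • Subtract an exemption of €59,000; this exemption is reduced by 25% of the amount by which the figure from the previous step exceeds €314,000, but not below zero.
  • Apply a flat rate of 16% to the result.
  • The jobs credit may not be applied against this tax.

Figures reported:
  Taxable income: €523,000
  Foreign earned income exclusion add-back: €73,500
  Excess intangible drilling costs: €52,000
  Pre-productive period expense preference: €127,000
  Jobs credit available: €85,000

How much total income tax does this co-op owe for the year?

€124,080

Book-profits minimum tax:
  Adjusted income: €523,000 + €73,500 + €52,000 + €127,000 = €775,500
  Exemption: 25% × (€775,500 − €314,000) = €115,375 ≥ €59,000, so the exemption is fully phased out
  Base: €775,500 − €0 = €775,500
  €775,500 × 16% = €124,080

General income tax:
  €124,000 × 9% = €11,160
  €38,000 × 21% = €7,980
  €361,000 × 29% = €104,690
  → €123,830
  Less jobs credit €85,000 → €38,830

€124,080 > €38,830, so the book-profits minimum tax is the binding amount.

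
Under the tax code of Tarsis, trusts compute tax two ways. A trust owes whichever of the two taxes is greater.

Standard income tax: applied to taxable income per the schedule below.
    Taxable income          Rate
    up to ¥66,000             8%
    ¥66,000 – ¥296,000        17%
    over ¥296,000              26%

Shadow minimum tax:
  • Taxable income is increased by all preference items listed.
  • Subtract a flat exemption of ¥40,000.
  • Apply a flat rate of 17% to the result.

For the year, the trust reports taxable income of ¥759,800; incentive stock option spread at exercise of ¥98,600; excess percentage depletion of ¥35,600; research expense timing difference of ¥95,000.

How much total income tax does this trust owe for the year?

Standard income tax:
  ¥66,000 × 8% = ¥5,280
  ¥230,000 × 17% = ¥39,100
  ¥463,800 × 26% = ¥120,588
  → ¥164,968

Shadow minimum tax:
  Adjusted income: ¥759,800 + ¥98,600 + ¥35,600 + ¥95,000 = ¥989,000
  Less exemption ¥40,000 → base ¥949,000
  ¥949,000 × 17% = ¥161,330

¥164,968 > ¥161,330, so the standard income tax governs.

¥164,968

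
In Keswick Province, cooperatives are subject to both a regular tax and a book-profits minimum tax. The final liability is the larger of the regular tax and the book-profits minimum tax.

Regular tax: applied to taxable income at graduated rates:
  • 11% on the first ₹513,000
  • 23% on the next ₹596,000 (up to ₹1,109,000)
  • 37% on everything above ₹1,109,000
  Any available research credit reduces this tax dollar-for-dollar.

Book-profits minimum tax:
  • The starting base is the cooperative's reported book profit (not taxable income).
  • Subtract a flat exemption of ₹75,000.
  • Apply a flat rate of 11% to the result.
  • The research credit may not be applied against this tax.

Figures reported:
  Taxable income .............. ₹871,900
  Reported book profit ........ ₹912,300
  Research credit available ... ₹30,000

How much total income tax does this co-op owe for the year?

₹108,977

Book-profits minimum tax:
  Base (reported book profit): ₹912,300
  Less exemption ₹75,000 → base ₹837,300
  ₹837,300 × 11% = ₹92,103

Regular tax:
  ₹513,000 × 11% = ₹56,430
  ₹358,900 × 23% = ₹82,547
  → ₹138,977
  Less research credit ₹30,000 → ₹108,977

₹108,977 > ₹92,103, so the regular tax governs.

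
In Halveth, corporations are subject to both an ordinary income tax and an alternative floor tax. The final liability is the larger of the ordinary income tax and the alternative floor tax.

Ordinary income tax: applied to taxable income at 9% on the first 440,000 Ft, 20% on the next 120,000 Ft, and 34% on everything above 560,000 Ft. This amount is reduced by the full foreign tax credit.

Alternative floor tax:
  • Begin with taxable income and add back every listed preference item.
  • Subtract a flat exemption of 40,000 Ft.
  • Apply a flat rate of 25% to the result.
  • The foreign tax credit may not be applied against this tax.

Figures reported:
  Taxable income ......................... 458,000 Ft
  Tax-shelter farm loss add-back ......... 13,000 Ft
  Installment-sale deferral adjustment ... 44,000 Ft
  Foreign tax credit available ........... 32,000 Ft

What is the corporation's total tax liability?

118,750 Ft

Alternative floor tax:
  Adjusted income: 458,000 Ft + 13,000 Ft + 44,000 Ft = 515,000 Ft
  Less exemption 40,000 Ft → base 475,000 Ft
  475,000 Ft × 25% = 118,750 Ft

Ordinary income tax:
  440,000 Ft × 9% = 39,600 Ft
  18,000 Ft × 20% = 3,600 Ft
  → 43,200 Ft
  Less foreign tax credit 32,000 Ft → 11,200 Ft

118,750 Ft > 11,200 Ft, so the alternative floor tax is the binding amount.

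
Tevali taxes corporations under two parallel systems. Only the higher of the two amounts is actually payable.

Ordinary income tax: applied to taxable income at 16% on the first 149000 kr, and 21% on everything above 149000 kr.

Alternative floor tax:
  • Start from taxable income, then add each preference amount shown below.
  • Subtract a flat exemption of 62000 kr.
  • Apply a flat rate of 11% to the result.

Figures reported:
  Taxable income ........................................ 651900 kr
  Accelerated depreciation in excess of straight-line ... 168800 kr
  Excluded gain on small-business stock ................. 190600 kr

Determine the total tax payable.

Alternative floor tax:
  Adjusted income: 651900 kr + 168800 kr + 190600 kr = 1011300 kr
  Less exemption 62000 kr → base 949300 kr
  949300 kr × 11% = 104423 kr

Ordinary income tax:
  149000 kr × 16% = 23840 kr
  502900 kr × 21% = 105609 kr
  → 129449 kr

129449 kr > 104423 kr, so the ordinary income tax governs.

129449 kr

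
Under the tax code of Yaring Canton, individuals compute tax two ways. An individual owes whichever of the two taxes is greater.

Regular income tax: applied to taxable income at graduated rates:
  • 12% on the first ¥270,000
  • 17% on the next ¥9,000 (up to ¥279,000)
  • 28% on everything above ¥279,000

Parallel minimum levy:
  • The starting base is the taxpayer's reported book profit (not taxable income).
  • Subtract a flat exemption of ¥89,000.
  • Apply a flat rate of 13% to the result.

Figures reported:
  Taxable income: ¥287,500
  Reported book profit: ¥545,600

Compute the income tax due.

¥59,358

Regular income tax:
  ¥270,000 × 12% = ¥32,400
  ¥9,000 × 17% = ¥1,530
  ¥8,500 × 28% = ¥2,380
  → ¥36,310

Parallel minimum levy:
  Base (reported book profit): ¥545,600
  Less exemption ¥89,000 → base ¥456,600
  ¥456,600 × 13% = ¥59,358

¥59,358 > ¥36,310, so the parallel minimum levy is the binding amount.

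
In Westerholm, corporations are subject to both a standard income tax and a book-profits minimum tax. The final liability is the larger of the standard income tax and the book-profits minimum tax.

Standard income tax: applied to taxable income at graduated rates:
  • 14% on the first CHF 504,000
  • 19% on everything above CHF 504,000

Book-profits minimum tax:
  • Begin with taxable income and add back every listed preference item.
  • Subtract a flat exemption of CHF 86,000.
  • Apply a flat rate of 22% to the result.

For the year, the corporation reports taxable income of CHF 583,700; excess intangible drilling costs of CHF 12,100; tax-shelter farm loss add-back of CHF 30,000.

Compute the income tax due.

Book-profits minimum tax:
  Adjusted income: CHF 583,700 + CHF 12,100 + CHF 30,000 = CHF 625,800
  Less exemption CHF 86,000 → base CHF 539,800
  CHF 539,800 × 22% = CHF 118,756

Standard income tax:
  CHF 504,000 × 14% = CHF 70,560
  CHF 79,700 × 19% = CHF 15,143
  → CHF 85,703

CHF 118,756 > CHF 85,703, so the book-profits minimum tax is the binding amount.

CHF 118,756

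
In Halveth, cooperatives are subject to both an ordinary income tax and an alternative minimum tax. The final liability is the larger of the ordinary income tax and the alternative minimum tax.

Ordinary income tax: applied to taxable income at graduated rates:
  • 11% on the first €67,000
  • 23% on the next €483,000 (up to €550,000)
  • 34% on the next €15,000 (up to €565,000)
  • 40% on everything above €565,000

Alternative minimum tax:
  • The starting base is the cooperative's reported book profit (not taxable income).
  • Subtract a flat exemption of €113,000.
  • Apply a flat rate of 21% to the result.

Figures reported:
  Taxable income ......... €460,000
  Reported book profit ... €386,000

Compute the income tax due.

Ordinary income tax:
  €67,000 × 11% = €7,370
  €393,000 × 23% = €90,390
  → €97,760

Alternative minimum tax:
  Base (reported book profit): €386,000
  Less exemption €113,000 → base €273,000
  €273,000 × 21% = €57,330

€97,760 > €57,330, so the ordinary income tax governs.

€97,760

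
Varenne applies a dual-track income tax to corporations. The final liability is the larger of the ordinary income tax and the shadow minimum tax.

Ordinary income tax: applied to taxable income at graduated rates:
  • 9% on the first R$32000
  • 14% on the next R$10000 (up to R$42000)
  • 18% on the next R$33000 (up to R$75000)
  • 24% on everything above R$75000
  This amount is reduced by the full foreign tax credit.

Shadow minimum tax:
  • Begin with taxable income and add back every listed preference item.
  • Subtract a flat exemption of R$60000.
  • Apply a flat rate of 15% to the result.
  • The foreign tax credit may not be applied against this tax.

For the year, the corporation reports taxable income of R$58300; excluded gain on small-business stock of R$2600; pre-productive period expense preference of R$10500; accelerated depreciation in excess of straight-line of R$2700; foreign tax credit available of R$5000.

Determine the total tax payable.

R$2214

Ordinary income tax:
  R$32000 × 9% = R$2880
  R$10000 × 14% = R$1400
  R$16300 × 18% = R$2934
  → R$7214
  Less foreign tax credit R$5000 → R$2214

Shadow minimum tax:
  Adjusted income: R$58300 + R$2600 + R$10500 + R$2700 = R$74100
  Less exemption R$60000 → base R$14100
  R$14100 × 15% = R$2115

R$2214 > R$2115, so the ordinary income tax governs.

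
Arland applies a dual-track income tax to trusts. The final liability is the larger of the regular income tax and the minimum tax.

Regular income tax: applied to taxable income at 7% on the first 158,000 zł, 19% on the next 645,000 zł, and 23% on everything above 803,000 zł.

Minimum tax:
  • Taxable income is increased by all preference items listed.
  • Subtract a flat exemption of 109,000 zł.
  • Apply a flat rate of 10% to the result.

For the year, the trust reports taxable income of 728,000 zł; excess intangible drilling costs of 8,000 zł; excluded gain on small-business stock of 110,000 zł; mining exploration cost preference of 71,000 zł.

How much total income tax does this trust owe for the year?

Regular income tax:
  158,000 zł × 7% = 11,060 zł
  570,000 zł × 19% = 108,300 zł
  → 119,360 zł

Minimum tax:
  Adjusted income: 728,000 zł + 8,000 zł + 110,000 zł + 71,000 zł = 917,000 zł
  Less exemption 109,000 zł → base 808,000 zł
  808,000 zł × 10% = 80,800 zł

119,360 zł > 80,800 zł, so the regular income tax governs.

119,360 zł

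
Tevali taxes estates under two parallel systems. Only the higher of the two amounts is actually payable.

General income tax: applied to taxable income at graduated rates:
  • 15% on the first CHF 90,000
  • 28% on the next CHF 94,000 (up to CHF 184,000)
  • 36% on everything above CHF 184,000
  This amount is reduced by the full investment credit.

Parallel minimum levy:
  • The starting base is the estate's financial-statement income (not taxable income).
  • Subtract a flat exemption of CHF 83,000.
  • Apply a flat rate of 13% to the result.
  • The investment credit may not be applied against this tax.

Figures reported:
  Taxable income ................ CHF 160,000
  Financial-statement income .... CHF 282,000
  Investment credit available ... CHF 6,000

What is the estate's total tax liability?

CHF 27,100

Parallel minimum levy:
  Base (financial-statement income): CHF 282,000
  Less exemption CHF 83,000 → base CHF 199,000
  CHF 199,000 × 13% = CHF 25,870

General income tax:
  CHF 90,000 × 15% = CHF 13,500
  CHF 70,000 × 28% = CHF 19,600
  → CHF 33,100
  Less investment credit CHF 6,000 → CHF 27,100

CHF 27,100 > CHF 25,870, so the general income tax governs.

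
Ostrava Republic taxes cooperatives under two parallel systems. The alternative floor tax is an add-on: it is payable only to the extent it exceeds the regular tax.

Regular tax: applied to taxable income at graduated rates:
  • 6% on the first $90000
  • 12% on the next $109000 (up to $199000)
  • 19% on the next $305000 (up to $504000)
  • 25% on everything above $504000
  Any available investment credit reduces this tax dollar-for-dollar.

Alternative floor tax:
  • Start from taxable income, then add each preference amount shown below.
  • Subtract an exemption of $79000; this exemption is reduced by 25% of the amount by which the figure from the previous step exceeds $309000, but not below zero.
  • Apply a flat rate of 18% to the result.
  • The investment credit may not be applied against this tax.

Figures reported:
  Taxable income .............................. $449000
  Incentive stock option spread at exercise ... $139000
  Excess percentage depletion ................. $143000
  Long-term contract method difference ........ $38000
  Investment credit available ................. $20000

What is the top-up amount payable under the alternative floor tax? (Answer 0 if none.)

Alternative floor tax:
  Adjusted income: $449000 + $139000 + $143000 + $38000 = $769000
  Exemption: 25% × ($769000 − $309000) = $115000 ≥ $79000, so the exemption is fully phased out
  Base: $769000 − $0 = $769000
  $769000 × 18% = $138420

Regular tax:
  $90000 × 6% = $5400
  $109000 × 12% = $13080
  $250000 × 19% = $47500
  → $65980
  Less investment credit $20000 → $45980

Excess of alternative floor tax over regular tax: $138420 − $45980 = $92440.

$92440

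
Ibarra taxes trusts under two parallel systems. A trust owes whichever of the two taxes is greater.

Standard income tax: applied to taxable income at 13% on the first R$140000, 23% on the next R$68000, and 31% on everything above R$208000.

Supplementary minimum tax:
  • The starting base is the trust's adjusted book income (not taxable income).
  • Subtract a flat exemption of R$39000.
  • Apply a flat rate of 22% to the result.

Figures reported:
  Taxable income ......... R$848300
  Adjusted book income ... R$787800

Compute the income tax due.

R$232333

Standard income tax:
  R$140000 × 13% = R$18200
  R$68000 × 23% = R$15640
  R$640300 × 31% = R$198493
  → R$232333

Supplementary minimum tax:
  Base (adjusted book income): R$787800
  Less exemption R$39000 → base R$748800
  R$748800 × 22% = R$164736

R$232333 > R$164736, so the standard income tax governs.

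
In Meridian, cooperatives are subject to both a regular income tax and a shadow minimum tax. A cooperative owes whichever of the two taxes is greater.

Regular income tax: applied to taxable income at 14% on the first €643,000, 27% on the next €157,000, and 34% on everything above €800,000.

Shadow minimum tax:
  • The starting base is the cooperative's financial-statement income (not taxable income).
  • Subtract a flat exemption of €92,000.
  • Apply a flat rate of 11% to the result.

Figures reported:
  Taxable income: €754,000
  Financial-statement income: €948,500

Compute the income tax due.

Shadow minimum tax:
  Base (financial-statement income): €948,500
  Less exemption €92,000 → base €856,500
  €856,500 × 11% = €94,215

Regular income tax:
  €643,000 × 14% = €90,020
  €111,000 × 27% = €29,970
  → €119,990

€119,990 > €94,215, so the regular income tax governs.

€119,990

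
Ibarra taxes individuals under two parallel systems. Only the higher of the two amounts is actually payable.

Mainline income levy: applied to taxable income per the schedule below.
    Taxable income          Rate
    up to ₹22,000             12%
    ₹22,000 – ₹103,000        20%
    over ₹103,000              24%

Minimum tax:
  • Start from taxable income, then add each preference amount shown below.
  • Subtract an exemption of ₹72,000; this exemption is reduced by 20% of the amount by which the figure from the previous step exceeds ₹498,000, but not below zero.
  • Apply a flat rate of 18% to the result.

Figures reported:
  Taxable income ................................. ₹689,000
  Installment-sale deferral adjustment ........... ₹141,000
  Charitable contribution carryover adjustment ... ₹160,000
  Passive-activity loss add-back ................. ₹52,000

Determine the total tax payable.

₹187,560

Minimum tax:
  Adjusted income: ₹689,000 + ₹141,000 + ₹160,000 + ₹52,000 = ₹1,042,000
  Exemption: 20% × (₹1,042,000 − ₹498,000) = ₹108,800 ≥ ₹72,000, so the exemption is fully phased out
  Base: ₹1,042,000 − ₹0 = ₹1,042,000
  ₹1,042,000 × 18% = ₹187,560

Mainline income levy:
  ₹22,000 × 12% = ₹2,640
  ₹81,000 × 20% = ₹16,200
  ₹586,000 × 24% = ₹140,640
  → ₹159,480

₹187,560 > ₹159,480, so the minimum tax is the binding amount.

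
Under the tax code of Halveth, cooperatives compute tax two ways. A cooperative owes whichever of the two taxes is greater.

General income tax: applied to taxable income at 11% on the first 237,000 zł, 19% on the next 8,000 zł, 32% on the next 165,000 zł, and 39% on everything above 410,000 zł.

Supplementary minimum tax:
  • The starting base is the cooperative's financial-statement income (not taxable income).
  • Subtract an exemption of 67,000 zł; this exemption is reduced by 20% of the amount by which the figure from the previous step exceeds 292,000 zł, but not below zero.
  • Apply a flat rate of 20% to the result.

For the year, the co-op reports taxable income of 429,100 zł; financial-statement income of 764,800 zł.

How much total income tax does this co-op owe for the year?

General income tax:
  237,000 zł × 11% = 26,070 zł
  8,000 zł × 19% = 1,520 zł
  165,000 zł × 32% = 52,800 zł
  19,100 zł × 39% = 7,449 zł
  → 87,839 zł

Supplementary minimum tax:
  Base (financial-statement income): 764,800 zł
  Exemption: 20% × (764,800 zł − 292,000 zł) = 94,560 zł ≥ 67,000 zł, so the exemption is fully phased out
  Base: 764,800 zł − 0 zł = 764,800 zł
  764,800 zł × 20% = 152,960 zł

152,960 zł > 87,839 zł, so the supplementary minimum tax is the binding amount.

152,960 zł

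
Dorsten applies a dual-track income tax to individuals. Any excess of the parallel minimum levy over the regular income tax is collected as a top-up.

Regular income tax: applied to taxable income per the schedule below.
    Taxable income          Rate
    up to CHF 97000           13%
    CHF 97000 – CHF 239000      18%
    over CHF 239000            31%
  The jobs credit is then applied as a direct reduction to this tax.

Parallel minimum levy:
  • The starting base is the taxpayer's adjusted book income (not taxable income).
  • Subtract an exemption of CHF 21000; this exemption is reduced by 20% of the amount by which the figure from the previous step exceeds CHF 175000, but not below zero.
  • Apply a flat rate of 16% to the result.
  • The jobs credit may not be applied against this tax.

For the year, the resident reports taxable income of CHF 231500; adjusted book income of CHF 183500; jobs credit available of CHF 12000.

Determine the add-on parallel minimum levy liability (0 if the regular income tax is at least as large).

CHF 1452

Regular income tax:
  CHF 97000 × 13% = CHF 12610
  CHF 134500 × 18% = CHF 24210
  → CHF 36820
  Less jobs credit CHF 12000 → CHF 24820

Parallel minimum levy:
  Base (adjusted book income): CHF 183500
  Exemption: CHF 21000 − 20% × (CHF 183500 − CHF 175000) = CHF 21000 − CHF 1700 = CHF 19300
  Base: CHF 183500 − CHF 19300 = CHF 164200
  CHF 164200 × 16% = CHF 26272

Excess of parallel minimum levy over regular income tax: CHF 26272 − CHF 24820 = CHF 1452.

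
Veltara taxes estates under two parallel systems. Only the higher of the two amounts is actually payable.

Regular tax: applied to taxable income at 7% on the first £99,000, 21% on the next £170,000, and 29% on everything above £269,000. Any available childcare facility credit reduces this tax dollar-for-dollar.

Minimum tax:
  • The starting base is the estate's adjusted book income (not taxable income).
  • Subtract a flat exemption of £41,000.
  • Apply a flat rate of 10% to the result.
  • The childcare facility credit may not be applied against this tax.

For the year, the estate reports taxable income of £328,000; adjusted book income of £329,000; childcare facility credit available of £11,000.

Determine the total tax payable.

Minimum tax:
  Base (adjusted book income): £329,000
  Less exemption £41,000 → base £288,000
  £288,000 × 10% = £28,800

Regular tax:
  £99,000 × 7% = £6,930
  £170,000 × 21% = £35,700
  £59,000 × 29% = £17,110
  → £59,740
  Less childcare facility credit £11,000 → £48,740

£48,740 > £28,800, so the regular tax governs.

£48,740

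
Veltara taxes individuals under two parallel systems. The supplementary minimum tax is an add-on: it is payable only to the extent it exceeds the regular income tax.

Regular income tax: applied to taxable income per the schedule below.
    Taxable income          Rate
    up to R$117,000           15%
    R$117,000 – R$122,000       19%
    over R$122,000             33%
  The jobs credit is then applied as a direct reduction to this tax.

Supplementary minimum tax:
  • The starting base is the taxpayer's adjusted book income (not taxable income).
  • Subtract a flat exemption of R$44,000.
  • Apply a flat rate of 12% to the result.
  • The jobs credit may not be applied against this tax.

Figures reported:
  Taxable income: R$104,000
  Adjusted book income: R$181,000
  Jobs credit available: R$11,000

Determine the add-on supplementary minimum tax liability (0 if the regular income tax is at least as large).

Regular income tax:
  R$104,000 × 15% = R$15,600
  Less jobs credit R$11,000 → R$4,600

Supplementary minimum tax:
  Base (adjusted book income): R$181,000
  Less exemption R$44,000 → base R$137,000
  R$137,000 × 12% = R$16,440

Excess of supplementary minimum tax over regular income tax: R$16,440 − R$4,600 = R$11,840.

R$11,840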